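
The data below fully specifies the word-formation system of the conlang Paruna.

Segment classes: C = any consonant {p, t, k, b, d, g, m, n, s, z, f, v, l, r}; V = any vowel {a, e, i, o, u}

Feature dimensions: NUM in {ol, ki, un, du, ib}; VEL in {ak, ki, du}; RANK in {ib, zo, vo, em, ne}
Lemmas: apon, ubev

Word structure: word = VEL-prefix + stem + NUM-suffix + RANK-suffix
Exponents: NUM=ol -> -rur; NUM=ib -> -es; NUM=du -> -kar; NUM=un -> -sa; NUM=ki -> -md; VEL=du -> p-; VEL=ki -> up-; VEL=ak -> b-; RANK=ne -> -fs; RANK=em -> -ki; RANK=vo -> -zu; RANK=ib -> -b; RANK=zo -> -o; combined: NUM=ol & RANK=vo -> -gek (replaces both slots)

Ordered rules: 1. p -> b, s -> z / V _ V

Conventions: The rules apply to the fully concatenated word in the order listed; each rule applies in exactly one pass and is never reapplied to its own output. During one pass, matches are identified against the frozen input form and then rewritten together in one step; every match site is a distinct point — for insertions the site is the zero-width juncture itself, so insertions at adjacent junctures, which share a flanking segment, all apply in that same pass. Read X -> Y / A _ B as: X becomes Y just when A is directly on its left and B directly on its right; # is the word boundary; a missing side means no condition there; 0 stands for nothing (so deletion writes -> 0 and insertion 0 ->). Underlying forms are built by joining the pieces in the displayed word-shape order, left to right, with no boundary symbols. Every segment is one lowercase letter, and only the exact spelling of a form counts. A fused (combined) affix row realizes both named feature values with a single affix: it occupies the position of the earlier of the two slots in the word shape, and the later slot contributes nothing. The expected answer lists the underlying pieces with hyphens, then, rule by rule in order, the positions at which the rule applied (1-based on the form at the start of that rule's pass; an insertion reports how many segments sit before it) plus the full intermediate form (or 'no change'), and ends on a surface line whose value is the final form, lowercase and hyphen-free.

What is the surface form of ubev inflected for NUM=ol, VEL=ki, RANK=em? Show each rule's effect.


underlying: up-ubev-rur-ki
1. p -> b, s -> z / V _ V: fires at position(s) 2: ububevrurki
surface: ububevrurki


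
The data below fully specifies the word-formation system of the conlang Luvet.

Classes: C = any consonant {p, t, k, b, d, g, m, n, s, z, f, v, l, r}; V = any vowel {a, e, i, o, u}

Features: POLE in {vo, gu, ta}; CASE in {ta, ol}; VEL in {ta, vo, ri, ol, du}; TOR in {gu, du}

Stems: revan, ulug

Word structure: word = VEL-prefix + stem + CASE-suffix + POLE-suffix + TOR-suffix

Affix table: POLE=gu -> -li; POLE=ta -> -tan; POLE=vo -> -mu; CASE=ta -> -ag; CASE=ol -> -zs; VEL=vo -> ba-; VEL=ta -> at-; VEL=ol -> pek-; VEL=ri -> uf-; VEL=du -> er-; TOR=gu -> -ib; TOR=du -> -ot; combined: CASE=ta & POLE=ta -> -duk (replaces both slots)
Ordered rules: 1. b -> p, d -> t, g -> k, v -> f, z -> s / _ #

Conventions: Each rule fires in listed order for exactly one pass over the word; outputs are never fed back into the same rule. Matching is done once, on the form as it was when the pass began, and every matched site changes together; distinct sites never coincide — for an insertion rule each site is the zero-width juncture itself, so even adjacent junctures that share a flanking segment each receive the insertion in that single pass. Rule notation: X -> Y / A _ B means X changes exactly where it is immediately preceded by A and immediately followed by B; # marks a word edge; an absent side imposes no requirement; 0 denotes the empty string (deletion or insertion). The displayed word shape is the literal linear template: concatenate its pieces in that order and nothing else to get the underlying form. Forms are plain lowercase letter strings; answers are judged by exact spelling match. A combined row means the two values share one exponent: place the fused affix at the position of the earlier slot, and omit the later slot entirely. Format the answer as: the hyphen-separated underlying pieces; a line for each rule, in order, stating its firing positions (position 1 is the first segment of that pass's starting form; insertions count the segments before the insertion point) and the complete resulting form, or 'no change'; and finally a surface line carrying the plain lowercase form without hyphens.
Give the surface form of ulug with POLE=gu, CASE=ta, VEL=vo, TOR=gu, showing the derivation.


underlying: ba-ulug-ag-li-ib
1. b -> p, d -> t, g -> k, v -> f, z -> s / _ #: fires at position(s) 12: baulugagliip
surface: baulugagliip


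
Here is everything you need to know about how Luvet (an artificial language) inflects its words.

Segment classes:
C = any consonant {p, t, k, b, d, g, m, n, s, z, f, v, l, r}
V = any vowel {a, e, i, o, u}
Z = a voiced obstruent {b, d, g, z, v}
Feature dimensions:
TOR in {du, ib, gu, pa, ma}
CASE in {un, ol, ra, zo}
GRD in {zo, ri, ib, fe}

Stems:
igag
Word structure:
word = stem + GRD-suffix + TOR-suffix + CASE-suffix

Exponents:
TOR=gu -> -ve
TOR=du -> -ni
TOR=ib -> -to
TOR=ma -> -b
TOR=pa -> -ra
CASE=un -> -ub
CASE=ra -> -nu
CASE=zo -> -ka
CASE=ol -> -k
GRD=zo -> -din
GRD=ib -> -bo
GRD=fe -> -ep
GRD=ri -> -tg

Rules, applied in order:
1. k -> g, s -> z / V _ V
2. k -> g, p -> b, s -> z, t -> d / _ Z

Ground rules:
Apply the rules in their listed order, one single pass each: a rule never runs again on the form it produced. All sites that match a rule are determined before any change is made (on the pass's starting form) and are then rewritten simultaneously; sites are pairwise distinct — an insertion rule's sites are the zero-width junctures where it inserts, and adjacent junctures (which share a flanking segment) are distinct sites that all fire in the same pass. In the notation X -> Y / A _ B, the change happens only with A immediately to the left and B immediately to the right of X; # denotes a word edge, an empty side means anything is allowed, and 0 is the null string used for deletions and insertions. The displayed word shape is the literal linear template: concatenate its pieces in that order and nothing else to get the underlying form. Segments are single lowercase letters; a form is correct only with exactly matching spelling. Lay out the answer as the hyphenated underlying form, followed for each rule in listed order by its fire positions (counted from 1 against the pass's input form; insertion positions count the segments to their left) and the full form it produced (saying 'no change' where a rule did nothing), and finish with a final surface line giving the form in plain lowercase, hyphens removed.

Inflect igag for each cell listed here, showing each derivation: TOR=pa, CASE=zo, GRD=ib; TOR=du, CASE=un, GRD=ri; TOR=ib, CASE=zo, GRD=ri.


cell TOR=pa, CASE=zo, GRD=ib:
underlying: igag-bo-ra-ka
1. k -> g, s -> z / V _ V: fires at position(s) 9: igagboraga
2. k -> g, p -> b, s -> z, t -> d / _ Z: no change
surface: igagboraga

cell TOR=du, CASE=un, GRD=ri:
underlying: igag-tg-ni-ub
1. k -> g, s -> z / V _ V: no change
2. k -> g, p -> b, s -> z, t -> d / _ Z: fires at position(s) 5: igagdgniub
surface: igagdgniub

cell TOR=ib, CASE=zo, GRD=ri:
underlying: igag-tg-to-ka
1. k -> g, s -> z / V _ V: fires at position(s) 9: igagtgtoga
2. k -> g, p -> b, s -> z, t -> d / _ Z: fires at position(s) 5: igagdgtoga
surface: igagdgtoga


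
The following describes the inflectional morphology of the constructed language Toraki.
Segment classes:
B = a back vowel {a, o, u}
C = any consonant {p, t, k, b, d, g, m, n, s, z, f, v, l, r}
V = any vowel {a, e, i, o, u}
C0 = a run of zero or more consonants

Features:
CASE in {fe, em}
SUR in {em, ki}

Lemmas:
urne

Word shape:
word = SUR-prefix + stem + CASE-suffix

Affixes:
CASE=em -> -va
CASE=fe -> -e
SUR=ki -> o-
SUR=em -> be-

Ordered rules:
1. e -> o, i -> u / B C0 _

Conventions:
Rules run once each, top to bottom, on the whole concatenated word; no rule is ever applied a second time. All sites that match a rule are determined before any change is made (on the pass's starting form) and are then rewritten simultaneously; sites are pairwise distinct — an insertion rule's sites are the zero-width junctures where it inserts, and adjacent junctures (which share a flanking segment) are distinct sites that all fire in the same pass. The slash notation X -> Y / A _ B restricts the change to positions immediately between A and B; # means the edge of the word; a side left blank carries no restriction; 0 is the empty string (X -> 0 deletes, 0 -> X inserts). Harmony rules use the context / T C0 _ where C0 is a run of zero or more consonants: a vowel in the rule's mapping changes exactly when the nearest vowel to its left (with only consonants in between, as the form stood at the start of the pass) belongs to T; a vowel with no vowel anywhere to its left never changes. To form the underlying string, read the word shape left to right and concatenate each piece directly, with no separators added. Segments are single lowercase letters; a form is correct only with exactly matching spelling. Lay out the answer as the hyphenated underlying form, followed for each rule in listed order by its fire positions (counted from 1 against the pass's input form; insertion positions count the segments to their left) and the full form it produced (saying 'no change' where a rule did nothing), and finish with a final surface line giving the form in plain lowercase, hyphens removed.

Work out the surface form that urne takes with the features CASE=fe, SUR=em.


underlying: be-urne-e
1. e -> o, i -> u / B C0 _: fires at position(s) 6: beurnoe
surface: beurnoe


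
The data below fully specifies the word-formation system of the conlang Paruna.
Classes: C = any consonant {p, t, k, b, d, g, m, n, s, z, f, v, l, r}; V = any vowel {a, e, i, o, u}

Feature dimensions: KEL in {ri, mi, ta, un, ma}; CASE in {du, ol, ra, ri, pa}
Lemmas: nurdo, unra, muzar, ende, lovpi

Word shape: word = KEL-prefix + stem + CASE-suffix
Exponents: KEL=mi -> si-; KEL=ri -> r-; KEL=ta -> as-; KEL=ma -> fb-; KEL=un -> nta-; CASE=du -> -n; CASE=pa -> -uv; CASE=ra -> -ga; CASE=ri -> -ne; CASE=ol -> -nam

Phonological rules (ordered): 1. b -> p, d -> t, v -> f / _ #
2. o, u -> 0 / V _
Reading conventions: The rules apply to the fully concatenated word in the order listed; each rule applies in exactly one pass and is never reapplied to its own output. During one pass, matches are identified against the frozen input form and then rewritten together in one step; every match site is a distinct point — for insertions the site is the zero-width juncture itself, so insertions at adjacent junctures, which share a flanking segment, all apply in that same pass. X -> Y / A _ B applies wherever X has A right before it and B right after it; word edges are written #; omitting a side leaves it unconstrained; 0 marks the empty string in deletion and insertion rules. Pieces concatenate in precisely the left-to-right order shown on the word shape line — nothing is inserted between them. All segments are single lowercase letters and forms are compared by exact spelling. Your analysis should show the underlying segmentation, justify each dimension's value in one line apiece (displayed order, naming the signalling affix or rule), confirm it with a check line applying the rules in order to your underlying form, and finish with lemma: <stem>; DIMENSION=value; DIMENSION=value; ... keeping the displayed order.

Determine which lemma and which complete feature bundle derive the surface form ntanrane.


underlying: nta-unra-ne
KEL=un - signalled by the affix nta-
CASE=ri - signalled by the affix -ne
check: ntaunrane -> ntaunrane -> ntanrane
lemma: unra; KEL=un; CASE=ri


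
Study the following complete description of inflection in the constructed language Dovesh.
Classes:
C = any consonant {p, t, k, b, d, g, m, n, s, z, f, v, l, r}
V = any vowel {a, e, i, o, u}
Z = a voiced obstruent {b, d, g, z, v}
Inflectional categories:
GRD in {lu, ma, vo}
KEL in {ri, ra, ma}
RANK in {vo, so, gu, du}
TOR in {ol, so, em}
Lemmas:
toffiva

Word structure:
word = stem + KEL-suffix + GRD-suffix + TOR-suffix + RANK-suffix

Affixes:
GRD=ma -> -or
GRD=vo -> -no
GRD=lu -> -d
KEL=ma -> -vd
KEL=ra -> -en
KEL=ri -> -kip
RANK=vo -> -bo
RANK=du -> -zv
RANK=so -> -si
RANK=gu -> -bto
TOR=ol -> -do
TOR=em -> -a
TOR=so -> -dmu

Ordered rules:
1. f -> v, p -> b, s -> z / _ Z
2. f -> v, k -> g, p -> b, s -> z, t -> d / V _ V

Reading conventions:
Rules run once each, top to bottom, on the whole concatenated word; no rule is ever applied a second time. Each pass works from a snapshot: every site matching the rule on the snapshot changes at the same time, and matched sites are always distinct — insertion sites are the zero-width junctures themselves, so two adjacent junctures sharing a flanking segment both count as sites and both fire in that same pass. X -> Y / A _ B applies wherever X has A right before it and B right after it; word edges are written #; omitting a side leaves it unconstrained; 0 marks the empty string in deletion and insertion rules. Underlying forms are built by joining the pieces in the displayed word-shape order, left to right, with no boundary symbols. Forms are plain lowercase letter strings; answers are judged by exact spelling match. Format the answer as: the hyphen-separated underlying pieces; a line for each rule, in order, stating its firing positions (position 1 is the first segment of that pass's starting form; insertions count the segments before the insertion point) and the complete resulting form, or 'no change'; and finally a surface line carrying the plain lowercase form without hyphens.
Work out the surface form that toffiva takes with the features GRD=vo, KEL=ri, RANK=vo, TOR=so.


underlying: toffiva-kip-no-dmu-bo
1. f -> v, p -> b, s -> z / _ Z: no change
2. f -> v, k -> g, p -> b, s -> z, t -> d / V _ V: fires at position(s) 8: toffivagipnodmubo
surface: toffivagipnodmubo


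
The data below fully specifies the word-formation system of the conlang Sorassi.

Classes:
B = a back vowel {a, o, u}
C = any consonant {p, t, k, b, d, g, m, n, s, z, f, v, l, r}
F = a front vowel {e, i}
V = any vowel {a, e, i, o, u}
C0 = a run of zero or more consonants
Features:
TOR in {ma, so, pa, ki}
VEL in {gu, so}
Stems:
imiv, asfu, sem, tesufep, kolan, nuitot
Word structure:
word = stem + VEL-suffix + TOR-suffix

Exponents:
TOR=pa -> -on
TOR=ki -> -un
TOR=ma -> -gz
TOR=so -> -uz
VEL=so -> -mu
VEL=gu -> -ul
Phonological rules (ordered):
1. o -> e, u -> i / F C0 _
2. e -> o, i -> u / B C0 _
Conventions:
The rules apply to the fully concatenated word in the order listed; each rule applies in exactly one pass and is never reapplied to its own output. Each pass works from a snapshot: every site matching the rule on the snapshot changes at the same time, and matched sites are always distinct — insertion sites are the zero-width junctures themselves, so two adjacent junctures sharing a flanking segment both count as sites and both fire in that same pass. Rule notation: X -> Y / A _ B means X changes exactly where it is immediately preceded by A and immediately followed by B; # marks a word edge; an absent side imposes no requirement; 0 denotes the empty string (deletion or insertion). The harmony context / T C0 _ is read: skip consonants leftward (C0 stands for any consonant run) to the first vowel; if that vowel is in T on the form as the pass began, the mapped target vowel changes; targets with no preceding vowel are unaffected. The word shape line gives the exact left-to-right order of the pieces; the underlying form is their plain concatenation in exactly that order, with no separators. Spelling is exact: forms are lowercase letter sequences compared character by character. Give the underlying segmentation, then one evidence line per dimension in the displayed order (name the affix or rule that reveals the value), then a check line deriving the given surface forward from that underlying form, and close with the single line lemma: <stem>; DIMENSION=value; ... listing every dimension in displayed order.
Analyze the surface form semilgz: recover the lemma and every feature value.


underlying: sem-ul-gz
TOR=ma - signalled by the affix -gz
VEL=gu - signalled by the affix -ul
check: semulgz -> semilgz -> semilgz
lemma: sem; TOR=ma; VEL=gu


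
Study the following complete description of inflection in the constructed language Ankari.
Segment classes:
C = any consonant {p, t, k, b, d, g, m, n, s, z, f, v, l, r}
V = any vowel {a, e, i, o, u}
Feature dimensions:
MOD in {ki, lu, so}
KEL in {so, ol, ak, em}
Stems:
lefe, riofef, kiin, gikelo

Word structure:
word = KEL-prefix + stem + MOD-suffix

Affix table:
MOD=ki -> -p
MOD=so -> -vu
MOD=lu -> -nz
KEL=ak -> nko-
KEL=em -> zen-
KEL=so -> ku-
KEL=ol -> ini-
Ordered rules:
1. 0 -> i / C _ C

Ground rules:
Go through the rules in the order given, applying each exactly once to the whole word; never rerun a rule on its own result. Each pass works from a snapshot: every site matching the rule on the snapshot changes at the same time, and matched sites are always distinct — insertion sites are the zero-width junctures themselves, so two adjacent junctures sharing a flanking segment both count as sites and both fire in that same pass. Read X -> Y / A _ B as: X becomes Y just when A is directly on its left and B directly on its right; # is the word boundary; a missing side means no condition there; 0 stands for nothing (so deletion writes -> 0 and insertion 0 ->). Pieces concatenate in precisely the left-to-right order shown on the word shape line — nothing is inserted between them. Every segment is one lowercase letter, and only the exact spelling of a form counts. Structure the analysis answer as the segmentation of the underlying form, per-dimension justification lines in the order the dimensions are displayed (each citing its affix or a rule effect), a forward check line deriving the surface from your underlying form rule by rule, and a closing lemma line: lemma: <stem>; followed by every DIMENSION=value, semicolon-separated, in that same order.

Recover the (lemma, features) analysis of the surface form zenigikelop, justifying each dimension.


underlying: zen-gikelo-p
MOD=ki - signalled by the affix -p
KEL=em - signalled by the affix zen-
check: zengikelop -> zenigikelop
lemma: gikelo; MOD=ki; KEL=em


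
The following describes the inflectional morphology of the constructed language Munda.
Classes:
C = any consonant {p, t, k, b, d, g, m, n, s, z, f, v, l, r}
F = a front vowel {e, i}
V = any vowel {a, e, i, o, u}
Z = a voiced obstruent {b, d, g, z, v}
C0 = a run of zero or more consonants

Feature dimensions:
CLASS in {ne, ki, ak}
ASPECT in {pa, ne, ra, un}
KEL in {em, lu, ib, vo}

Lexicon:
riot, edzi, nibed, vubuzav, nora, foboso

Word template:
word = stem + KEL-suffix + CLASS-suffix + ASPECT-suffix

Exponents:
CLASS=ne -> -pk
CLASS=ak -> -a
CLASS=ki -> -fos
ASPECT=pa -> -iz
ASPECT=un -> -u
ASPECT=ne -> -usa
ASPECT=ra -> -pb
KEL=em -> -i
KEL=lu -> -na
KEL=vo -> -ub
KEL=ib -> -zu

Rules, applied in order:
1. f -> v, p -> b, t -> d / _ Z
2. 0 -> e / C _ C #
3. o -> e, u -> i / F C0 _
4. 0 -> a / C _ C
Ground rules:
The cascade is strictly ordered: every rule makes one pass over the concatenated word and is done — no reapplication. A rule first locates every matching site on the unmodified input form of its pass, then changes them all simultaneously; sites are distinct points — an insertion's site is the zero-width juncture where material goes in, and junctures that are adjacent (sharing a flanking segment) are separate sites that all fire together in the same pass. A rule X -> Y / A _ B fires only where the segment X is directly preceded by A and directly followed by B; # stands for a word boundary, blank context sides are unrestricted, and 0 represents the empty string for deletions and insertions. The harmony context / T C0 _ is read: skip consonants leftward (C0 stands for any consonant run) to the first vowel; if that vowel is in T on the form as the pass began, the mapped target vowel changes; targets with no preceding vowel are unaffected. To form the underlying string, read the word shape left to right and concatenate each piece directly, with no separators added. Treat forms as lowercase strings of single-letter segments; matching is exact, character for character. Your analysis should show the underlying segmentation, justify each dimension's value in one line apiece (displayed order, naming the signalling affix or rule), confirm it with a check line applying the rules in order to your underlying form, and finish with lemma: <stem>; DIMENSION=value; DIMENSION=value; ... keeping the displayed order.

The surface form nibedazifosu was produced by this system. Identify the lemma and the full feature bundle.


underlying: nibed-zu-fos-u
CLASS=ki - signalled by the affix -fos
ASPECT=un - signalled by the affix -u
KEL=ib - signalled by the affix -zu
check: nibedzufosu -> nibedzufosu -> nibedzufosu -> nibedzifosu -> nibedazifosu
lemma: nibed; CLASS=ki; ASPECT=un; KEL=ib


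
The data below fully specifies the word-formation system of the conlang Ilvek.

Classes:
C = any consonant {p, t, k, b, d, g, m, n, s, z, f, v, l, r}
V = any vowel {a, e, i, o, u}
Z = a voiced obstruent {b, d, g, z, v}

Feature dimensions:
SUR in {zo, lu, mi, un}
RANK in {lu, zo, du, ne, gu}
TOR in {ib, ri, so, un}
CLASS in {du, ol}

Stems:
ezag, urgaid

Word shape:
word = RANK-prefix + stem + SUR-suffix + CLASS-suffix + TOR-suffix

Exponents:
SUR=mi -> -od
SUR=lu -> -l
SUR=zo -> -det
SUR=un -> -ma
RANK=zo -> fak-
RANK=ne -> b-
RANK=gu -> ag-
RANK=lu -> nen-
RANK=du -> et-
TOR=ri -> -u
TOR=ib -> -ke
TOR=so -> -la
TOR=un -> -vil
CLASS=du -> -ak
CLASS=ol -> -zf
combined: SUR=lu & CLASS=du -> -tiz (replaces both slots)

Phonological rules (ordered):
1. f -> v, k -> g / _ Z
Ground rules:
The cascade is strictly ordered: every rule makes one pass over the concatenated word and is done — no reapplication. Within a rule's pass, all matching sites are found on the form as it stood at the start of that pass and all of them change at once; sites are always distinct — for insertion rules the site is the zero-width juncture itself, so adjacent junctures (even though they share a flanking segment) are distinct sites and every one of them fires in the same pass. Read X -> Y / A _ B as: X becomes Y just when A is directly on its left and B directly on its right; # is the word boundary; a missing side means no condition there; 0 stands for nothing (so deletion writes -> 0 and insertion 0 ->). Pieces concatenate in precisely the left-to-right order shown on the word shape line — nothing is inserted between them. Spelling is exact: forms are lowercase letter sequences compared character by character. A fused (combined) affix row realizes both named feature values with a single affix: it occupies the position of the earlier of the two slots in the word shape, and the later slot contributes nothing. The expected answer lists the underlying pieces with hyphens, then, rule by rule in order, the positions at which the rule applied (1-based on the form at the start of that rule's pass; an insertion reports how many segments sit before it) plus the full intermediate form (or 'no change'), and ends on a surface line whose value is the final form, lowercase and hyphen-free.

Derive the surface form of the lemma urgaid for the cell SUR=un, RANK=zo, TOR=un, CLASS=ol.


underlying: fak-urgaid-ma-zf-vil
1. f -> v, k -> g / _ Z: fires at position(s) 13: fakurgaidmazvvil
surface: fakurgaidmazvvil


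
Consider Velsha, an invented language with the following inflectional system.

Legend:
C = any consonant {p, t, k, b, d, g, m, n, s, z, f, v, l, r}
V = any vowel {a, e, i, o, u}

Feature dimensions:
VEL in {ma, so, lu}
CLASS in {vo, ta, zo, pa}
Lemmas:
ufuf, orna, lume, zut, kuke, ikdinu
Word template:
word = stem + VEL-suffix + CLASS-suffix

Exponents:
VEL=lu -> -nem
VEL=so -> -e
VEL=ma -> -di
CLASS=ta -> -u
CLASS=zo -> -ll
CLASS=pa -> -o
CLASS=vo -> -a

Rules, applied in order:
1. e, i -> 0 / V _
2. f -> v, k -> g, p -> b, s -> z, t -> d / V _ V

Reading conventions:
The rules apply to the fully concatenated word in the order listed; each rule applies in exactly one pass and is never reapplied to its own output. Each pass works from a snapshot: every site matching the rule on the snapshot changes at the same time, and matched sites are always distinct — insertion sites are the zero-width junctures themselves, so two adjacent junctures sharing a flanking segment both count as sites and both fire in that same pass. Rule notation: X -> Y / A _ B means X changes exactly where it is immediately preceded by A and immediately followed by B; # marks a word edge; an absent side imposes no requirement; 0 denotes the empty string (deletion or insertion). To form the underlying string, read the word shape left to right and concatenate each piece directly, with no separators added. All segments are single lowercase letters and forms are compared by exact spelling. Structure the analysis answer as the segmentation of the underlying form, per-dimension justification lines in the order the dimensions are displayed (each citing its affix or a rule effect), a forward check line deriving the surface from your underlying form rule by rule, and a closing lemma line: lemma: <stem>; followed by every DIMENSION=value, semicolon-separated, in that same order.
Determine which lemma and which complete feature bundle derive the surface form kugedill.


underlying: kuke-di-ll
VEL=ma - signalled by the affix -di
CLASS=zo - signalled by the affix -ll
check: kukedill -> kukedill -> kugedill
lemma: kuke; VEL=ma; CLASS=zo


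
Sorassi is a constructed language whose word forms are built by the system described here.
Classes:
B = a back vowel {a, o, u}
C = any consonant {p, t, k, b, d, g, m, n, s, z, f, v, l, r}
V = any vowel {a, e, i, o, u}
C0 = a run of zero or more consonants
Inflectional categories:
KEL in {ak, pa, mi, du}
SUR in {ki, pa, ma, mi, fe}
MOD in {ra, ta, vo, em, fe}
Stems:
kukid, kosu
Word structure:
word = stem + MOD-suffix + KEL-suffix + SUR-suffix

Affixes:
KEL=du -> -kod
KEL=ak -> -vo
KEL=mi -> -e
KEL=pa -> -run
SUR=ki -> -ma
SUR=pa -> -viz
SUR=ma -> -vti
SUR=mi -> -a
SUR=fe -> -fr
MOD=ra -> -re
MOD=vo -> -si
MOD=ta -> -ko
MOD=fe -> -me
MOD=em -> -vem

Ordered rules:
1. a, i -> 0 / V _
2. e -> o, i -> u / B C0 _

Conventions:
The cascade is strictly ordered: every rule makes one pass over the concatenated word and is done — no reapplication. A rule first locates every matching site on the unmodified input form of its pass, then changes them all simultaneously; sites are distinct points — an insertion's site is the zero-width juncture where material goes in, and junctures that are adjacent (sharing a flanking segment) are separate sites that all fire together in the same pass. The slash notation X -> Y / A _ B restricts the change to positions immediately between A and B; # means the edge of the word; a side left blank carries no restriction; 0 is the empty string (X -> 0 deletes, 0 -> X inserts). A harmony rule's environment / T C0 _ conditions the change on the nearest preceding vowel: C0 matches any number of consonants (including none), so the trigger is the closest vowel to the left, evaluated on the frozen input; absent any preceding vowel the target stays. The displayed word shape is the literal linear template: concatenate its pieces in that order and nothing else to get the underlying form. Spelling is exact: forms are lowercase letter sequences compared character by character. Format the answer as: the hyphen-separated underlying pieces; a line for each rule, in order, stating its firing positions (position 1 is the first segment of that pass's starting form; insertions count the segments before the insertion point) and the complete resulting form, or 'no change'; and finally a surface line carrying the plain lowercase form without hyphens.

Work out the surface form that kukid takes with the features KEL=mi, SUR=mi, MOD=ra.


underlying: kukid-re-e-a
1. a, i -> 0 / V _: fires at position(s) 9: kukidree
2. e -> o, i -> u / B C0 _: fires at position(s) 4: kukudree
surface: kukudree


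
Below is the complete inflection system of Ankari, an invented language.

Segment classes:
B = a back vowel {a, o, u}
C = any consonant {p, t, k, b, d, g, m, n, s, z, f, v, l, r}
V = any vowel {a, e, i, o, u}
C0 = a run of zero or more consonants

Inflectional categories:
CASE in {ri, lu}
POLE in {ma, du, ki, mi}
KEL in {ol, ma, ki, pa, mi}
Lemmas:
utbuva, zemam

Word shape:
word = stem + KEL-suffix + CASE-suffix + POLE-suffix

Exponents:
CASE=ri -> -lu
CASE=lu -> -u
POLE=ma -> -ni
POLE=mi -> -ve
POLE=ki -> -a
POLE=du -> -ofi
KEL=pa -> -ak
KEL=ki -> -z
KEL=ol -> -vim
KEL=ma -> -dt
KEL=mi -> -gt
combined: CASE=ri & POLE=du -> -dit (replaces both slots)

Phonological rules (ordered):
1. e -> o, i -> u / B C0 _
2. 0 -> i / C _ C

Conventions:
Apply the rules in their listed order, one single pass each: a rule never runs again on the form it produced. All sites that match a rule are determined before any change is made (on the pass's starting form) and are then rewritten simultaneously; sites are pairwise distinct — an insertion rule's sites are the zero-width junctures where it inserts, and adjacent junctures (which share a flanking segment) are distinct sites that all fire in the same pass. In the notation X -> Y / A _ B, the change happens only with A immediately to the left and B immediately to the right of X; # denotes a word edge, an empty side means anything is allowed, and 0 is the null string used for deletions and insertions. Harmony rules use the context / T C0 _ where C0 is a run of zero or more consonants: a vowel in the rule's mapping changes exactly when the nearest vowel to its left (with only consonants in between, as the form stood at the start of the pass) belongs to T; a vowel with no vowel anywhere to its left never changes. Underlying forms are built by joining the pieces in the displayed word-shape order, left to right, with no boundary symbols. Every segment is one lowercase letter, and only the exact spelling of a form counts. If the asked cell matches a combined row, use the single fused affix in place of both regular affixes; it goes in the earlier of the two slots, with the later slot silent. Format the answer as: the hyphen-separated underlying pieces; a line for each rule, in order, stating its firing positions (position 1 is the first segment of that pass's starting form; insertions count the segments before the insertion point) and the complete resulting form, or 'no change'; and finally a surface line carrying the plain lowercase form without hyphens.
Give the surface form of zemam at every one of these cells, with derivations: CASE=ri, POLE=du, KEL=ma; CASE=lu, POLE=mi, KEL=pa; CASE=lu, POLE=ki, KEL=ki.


cell CASE=ri, POLE=du, KEL=ma:
underlying: zemam-dt-dit
1. e -> o, i -> u / B C0 _: fires at position(s) 9: zemamdtdut
2. 0 -> i / C _ C: inserts after position(s) 5, 6, 7: zemamiditidut
surface: zemamiditidut

cell CASE=lu, POLE=mi, KEL=pa:
underlying: zemam-ak-u-ve
1. e -> o, i -> u / B C0 _: fires at position(s) 10: zemamakuvo
2. 0 -> i / C _ C: no change
surface: zemamakuvo

cell CASE=lu, POLE=ki, KEL=ki:
underlying: zemam-z-u-a
1. e -> o, i -> u / B C0 _: no change
2. 0 -> i / C _ C: inserts after position(s) 5: zemamizua
surface: zemamizua


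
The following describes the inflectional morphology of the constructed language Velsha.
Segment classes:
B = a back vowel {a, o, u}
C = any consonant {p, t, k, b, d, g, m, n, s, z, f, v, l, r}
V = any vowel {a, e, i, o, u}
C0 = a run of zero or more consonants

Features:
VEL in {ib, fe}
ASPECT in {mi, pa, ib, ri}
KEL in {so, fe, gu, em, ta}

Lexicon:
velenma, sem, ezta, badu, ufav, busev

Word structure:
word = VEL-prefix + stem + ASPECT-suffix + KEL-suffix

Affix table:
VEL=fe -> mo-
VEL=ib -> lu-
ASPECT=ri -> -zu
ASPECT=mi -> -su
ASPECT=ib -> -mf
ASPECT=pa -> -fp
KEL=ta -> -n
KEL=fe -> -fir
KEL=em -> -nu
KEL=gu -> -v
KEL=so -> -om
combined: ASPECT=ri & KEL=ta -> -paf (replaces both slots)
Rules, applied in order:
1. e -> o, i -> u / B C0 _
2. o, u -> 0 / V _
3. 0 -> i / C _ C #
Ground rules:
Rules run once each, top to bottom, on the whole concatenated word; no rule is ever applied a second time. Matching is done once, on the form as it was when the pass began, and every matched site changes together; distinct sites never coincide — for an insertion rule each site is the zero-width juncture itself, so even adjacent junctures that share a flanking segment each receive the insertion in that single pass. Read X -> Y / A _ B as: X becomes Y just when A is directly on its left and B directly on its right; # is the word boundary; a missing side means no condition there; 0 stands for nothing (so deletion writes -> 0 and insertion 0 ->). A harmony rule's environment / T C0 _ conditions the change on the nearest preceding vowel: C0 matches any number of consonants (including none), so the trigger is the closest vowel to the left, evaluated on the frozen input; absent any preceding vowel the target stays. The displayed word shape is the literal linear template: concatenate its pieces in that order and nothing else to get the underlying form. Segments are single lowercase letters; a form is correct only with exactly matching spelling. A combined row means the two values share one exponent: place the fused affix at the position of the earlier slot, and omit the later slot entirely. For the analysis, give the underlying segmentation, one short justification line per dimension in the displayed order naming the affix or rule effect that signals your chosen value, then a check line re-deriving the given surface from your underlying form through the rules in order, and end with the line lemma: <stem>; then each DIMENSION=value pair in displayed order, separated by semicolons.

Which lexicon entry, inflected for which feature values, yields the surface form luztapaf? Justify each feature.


underlying: lu-ezta-paf
VEL=ib - signalled by the affix lu-
ASPECT=ri - signalled by the combined affix row
KEL=ta - signalled by the combined affix row
check: lueztapaf -> luoztapaf -> luztapaf -> luztapaf
lemma: ezta; VEL=ib; ASPECT=ri; KEL=ta


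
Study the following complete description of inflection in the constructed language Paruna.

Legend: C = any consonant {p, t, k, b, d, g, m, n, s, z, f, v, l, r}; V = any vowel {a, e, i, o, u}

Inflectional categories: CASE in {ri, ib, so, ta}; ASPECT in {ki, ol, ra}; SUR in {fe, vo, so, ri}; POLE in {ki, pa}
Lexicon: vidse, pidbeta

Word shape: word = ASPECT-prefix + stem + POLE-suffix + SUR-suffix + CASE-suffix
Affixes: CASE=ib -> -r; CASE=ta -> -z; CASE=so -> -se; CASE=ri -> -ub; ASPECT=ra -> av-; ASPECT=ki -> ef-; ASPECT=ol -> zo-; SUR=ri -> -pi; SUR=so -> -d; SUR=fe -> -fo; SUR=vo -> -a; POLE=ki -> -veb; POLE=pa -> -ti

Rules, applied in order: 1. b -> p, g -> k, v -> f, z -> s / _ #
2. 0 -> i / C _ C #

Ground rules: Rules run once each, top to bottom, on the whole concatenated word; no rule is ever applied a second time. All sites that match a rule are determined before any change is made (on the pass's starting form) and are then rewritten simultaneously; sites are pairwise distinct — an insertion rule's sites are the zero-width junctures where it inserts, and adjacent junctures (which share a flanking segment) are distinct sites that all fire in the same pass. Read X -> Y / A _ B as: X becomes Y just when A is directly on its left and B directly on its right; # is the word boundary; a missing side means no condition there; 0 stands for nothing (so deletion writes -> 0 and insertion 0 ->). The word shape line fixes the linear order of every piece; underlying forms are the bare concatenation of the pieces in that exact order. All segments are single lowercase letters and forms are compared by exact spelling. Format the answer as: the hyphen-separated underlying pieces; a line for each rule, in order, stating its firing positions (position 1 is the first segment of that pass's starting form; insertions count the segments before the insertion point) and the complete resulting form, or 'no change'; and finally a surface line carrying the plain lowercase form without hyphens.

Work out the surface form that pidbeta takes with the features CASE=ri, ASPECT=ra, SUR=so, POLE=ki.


underlying: av-pidbeta-veb-d-ub
1. b -> p, g -> k, v -> f, z -> s / _ #: fires at position(s) 15: avpidbetavebdup
2. 0 -> i / C _ C #: no change
surface: avpidbetavebdup


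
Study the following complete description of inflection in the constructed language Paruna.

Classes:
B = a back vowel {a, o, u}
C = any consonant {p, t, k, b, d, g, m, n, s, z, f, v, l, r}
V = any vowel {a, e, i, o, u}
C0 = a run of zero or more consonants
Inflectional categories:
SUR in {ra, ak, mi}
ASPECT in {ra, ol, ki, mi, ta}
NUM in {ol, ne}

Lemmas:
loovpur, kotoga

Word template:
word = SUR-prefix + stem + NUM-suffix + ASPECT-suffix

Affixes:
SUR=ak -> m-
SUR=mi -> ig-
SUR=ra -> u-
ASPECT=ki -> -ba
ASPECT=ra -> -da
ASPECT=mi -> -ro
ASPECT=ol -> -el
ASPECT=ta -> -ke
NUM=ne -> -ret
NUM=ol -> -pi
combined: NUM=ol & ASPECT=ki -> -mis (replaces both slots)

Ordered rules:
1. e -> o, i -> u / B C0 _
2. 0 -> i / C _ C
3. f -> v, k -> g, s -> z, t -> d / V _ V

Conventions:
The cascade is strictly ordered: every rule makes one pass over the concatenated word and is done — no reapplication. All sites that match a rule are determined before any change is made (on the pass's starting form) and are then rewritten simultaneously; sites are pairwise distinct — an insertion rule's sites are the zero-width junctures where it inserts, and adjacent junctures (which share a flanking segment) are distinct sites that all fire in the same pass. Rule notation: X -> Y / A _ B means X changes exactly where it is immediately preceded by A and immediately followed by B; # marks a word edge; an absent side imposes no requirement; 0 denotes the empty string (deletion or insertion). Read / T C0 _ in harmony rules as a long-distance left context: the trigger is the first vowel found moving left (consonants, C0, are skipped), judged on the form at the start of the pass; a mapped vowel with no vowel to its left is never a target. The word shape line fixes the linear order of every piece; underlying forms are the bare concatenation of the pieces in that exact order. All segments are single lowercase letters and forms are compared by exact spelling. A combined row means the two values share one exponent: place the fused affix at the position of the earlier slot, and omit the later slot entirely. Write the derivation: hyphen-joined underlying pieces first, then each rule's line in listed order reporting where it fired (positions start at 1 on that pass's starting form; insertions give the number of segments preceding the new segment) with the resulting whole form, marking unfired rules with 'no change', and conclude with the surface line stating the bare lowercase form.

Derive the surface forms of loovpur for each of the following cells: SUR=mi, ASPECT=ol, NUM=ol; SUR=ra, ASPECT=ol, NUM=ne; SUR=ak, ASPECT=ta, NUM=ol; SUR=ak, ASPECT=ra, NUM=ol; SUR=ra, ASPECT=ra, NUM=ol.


cell SUR=mi, ASPECT=ol, NUM=ol:
underlying: ig-loovpur-pi-el
1. e -> o, i -> u / B C0 _: fires at position(s) 11: igloovpurpuel
2. 0 -> i / C _ C: inserts after position(s) 2, 6, 9: igiloovipuripuel
3. f -> v, k -> g, s -> z, t -> d / V _ V: no change
surface: igiloovipuripuel

cell SUR=ra, ASPECT=ol, NUM=ne:
underlying: u-loovpur-ret-el
1. e -> o, i -> u / B C0 _: fires at position(s) 10: uloovpurrotel
2. 0 -> i / C _ C: inserts after position(s) 5, 8: uloovipurirotel
3. f -> v, k -> g, s -> z, t -> d / V _ V: fires at position(s) 13: uloovipurirodel
surface: uloovipurirodel

cell SUR=ak, ASPECT=ta, NUM=ol:
underlying: m-loovpur-pi-ke
1. e -> o, i -> u / B C0 _: fires at position(s) 10: mloovpurpuke
2. 0 -> i / C _ C: inserts after position(s) 1, 5, 8: miloovipuripuke
3. f -> v, k -> g, s -> z, t -> d / V _ V: fires at position(s) 14: miloovipuripuge
surface: miloovipuripuge

cell SUR=ak, ASPECT=ra, NUM=ol:
underlying: m-loovpur-pi-da
1. e -> o, i -> u / B C0 _: fires at position(s) 10: mloovpurpuda
2. 0 -> i / C _ C: inserts after position(s) 1, 5, 8: miloovipuripuda
3. f -> v, k -> g, s -> z, t -> d / V _ V: no change
surface: miloovipuripuda

cell SUR=ra, ASPECT=ra, NUM=ol:
underlying: u-loovpur-pi-da
1. e -> o, i -> u / B C0 _: fires at position(s) 10: uloovpurpuda
2. 0 -> i / C _ C: inserts after position(s) 5, 8: uloovipuripuda
3. f -> v, k -> g, s -> z, t -> d / V _ V: no change
surface: uloovipuripuda
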